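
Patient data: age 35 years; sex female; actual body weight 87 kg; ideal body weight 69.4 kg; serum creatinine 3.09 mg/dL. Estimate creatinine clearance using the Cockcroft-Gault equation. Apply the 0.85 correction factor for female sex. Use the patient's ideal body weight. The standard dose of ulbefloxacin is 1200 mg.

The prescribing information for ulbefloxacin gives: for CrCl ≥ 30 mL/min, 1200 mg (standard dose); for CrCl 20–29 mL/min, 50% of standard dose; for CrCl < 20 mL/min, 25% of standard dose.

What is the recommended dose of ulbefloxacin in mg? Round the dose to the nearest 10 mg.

600 mg

CrCl = (140 − 35) × 69.4 / (72 × 3.09) × 0.85 = 7287.0 / 222.48 × 0.85 ≈ 27.8 mL/min
CrCl ≈ 28 mL/min → bracket 20–29 mL/min.
50% of 1200 mg = 600 mg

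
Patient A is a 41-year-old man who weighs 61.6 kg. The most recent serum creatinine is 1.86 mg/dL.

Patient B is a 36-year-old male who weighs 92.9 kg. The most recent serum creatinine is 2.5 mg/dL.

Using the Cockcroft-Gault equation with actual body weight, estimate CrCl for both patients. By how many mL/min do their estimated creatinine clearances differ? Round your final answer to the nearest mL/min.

8 mL/min

Patient A: CrCl = (140 − 41) × 61.6 / (72 × 1.86) = 6098.4 / 133.92 ≈ 45.5 mL/min
Patient B: CrCl = (140 − 36) × 92.9 / (72 × 2.5) = 9661.6 / 180.00 ≈ 53.7 mL/min
|45.5 − 53.7| = 8.2 mL/min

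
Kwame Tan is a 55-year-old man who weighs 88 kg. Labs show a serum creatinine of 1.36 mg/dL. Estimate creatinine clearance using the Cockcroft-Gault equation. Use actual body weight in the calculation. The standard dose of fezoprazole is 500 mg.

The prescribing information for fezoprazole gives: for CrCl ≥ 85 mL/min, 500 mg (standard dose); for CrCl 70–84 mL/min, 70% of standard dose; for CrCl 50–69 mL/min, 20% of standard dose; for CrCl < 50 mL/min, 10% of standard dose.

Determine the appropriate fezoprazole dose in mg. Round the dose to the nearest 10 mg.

350 mg

CrCl = (140 − 55) × 88 / (72 × 1.36) = 7480.0 / 97.92 ≈ 76.4 mL/min
CrCl ≈ 76 mL/min → bracket 70–84 mL/min.
70% of 500 mg = 350 mg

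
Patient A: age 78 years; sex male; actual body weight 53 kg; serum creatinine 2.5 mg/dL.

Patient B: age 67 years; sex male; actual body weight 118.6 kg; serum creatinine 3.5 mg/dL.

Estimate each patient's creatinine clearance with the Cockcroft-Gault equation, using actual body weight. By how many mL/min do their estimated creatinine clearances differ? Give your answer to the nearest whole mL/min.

Patient A: CrCl = (140 − 78) × 53 / (72 × 2.5) = 3286.0 / 180.00 ≈ 18.3 mL/min
Patient B: CrCl = (140 − 67) × 118.6 / (72 × 3.5) = 8657.8 / 252.00 ≈ 34.4 mL/min
|18.3 − 34.4| = 16.1 mL/min

16 mL/min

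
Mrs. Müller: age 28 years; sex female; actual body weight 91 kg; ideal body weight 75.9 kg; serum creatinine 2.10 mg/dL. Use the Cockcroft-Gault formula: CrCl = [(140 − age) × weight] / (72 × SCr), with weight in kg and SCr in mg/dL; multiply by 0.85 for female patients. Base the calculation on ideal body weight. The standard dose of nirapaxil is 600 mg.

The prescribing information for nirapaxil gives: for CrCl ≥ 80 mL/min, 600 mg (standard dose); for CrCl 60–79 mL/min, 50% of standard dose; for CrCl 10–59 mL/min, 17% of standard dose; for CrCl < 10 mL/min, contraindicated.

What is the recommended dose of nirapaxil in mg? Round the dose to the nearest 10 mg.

CrCl = (140 − 28) × 75.9 / (72 × 2.1) × 0.85 = 8500.8 / 151.20 × 0.85 ≈ 47.8 mL/min
CrCl ≈ 48 mL/min → bracket 10–59 mL/min.
17% of 600 mg = 102 mg → 100 mg

100 mg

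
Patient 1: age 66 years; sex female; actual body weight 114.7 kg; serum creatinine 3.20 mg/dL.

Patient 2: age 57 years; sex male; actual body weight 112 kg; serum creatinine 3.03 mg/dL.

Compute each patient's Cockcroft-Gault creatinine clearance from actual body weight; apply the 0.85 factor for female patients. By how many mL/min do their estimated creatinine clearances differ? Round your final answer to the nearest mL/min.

Patient 1: CrCl = (140 − 66) × 114.7 / (72 × 3.2) × 0.85 = 8487.8 / 230.40 × 0.85 ≈ 31.3 mL/min
Patient 2: CrCl = (140 − 57) × 112 / (72 × 3.03) = 9296.0 / 218.16 ≈ 42.6 mL/min
|31.3 − 42.6| = 11.3 mL/min

11 mL/min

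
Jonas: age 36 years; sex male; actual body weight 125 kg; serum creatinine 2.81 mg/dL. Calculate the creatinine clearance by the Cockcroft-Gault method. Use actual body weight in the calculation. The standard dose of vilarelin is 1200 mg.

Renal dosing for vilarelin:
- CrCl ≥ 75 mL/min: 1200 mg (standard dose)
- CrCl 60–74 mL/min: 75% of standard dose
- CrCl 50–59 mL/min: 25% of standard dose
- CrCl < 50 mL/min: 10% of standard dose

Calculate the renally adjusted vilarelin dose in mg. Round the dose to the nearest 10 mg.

900 mg

CrCl = (140 − 36) × 125 / (72 × 2.81) = 13000.0 / 202.32 ≈ 64.3 mL/min
CrCl ≈ 64 mL/min → bracket 60–74 mL/min.
75% of 1200 mg = 900 mg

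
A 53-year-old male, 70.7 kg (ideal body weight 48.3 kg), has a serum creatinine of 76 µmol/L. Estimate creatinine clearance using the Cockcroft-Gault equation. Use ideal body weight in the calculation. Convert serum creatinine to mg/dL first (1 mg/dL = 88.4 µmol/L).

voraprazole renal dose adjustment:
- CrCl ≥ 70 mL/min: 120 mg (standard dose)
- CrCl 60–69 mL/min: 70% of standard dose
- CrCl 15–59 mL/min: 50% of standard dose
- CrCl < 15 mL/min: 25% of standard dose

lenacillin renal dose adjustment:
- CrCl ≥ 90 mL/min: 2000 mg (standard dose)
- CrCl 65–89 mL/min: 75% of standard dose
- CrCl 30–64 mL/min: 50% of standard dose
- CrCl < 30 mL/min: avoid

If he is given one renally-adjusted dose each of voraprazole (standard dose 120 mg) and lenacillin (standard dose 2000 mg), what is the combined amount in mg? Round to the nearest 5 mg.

SCr = 76 / 88.4 = 0.86 mg/dL
CrCl = (140 − 53) × 48.3 / (72 × 0.86) = 4202.1 / 61.92 ≈ 67.9 mL/min
CrCl ≈ 68 mL/min.
voraprazole: 60–69 mL/min → 70% of 120 mg = 84 mg.
lenacillin: 65–89 mL/min → 75% of 2000 mg = 1500 mg.
Total = 84 + 1500 = 1584 mg.

1585 mg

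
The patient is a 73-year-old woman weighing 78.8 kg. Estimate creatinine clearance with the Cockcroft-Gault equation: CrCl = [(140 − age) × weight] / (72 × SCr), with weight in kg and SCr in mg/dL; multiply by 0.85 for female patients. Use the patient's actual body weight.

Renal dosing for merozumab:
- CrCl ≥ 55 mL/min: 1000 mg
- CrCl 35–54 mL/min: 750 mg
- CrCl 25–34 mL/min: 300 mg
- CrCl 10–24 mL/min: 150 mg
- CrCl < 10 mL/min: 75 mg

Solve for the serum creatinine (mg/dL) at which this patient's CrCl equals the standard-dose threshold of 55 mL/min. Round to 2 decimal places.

Standard dose requires CrCl ≥ 55 mL/min.
Set (140 − 73) × 78.8 × 0.85 / (72 × SCr) = 55
SCr = (140 − 73) × 78.8 × 0.85 / (72 × 55) = 1.133 mg/dL

1.13 mg/dL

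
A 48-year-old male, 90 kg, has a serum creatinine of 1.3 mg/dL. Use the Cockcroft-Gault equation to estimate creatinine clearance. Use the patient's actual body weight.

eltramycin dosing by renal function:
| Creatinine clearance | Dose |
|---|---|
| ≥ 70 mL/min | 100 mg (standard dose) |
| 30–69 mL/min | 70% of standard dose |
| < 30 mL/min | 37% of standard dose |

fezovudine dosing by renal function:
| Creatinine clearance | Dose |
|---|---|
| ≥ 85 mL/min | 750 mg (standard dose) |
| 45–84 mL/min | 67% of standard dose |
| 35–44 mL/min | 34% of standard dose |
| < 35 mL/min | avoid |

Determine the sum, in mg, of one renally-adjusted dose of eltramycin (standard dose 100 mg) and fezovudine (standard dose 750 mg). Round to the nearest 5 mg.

850 mg

CrCl = (140 − 48) × 90 / (72 × 1.3) = 8280.0 / 93.60 ≈ 88.5 mL/min
CrCl ≈ 88 mL/min.
eltramycin: ≥ 70 mL/min → 100% of 100 mg = 100 mg.
fezovudine: ≥ 85 mL/min → 100% of 750 mg = 750 mg.
Total = 100 + 750 = 850 mg.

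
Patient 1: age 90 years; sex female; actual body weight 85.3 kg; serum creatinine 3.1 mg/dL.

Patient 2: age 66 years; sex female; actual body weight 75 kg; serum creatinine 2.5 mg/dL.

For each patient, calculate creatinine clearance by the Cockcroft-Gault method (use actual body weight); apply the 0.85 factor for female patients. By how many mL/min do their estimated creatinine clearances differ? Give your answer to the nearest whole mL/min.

10 mL/min

Patient 1: CrCl = (140 − 90) × 85.3 / (72 × 3.1) × 0.85 = 4265.0 / 223.20 × 0.85 ≈ 16.2 mL/min
Patient 2: CrCl = (140 − 66) × 75 / (72 × 2.5) × 0.85 = 5550.0 / 180.00 × 0.85 ≈ 26.2 mL/min
|16.2 − 26.2| = 10.0 mL/min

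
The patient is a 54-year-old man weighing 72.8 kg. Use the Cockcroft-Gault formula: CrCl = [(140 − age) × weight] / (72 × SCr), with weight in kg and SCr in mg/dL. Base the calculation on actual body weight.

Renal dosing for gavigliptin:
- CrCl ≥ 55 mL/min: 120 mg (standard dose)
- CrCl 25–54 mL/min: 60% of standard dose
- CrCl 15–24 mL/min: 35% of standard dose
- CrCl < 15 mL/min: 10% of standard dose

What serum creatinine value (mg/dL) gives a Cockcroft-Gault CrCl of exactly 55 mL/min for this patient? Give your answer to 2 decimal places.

Standard dose requires CrCl ≥ 55 mL/min.
Set (140 − 54) × 72.8 / (72 × SCr) = 55
SCr = (140 − 54) × 72.8 / (72 × 55) = 1.581 mg/dL

1.58 mg/dL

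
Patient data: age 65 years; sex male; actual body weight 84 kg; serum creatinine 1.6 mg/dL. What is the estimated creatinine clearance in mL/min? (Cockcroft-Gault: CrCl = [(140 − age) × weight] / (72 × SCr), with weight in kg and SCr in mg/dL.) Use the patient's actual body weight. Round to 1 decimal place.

54.7 mL/min

CrCl = (140 − 65) × 84 / (72 × 1.6) = 6300.0 / 115.20 ≈ 54.7 mL/min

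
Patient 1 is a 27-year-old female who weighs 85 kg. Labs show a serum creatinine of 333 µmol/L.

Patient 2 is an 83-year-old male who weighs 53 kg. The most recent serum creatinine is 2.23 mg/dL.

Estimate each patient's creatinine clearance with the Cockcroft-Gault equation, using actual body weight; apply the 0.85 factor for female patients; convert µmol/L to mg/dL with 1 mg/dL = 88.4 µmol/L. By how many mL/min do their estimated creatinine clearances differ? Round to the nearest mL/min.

Patient 1: SCr = 333 / 88.4 = 3.767 mg/dL
Patient 1: CrCl = (140 − 27) × 85 / (72 × 3.767) × 0.85 = 9605.0 / 271.22 × 0.85 ≈ 30.1 mL/min
Patient 2: CrCl = (140 − 83) × 53 / (72 × 2.23) = 3021.0 / 160.56 ≈ 18.8 mL/min
|30.1 − 18.8| = 11.3 mL/min

11 mL/min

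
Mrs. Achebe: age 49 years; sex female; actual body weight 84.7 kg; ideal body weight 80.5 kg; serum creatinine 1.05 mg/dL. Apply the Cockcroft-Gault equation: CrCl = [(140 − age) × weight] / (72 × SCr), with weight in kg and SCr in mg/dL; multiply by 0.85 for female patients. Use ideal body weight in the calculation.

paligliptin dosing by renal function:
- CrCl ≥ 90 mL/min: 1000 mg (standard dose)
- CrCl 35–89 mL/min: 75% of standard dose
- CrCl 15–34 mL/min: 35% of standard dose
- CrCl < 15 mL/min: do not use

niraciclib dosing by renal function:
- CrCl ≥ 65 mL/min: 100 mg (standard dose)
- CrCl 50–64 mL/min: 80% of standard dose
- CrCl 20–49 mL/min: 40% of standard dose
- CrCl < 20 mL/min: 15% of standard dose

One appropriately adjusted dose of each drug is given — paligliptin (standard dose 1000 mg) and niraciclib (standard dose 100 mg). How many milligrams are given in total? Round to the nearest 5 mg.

850 mg

CrCl = (140 − 49) × 80.5 / (72 × 1.05) × 0.85 = 7325.5 / 75.60 × 0.85 ≈ 82.4 mL/min
CrCl ≈ 82 mL/min.
paligliptin: 35–89 mL/min → 75% of 1000 mg = 750 mg.
niraciclib: ≥ 65 mL/min → 100% of 100 mg = 100 mg.
Total = 750 + 100 = 850 mg.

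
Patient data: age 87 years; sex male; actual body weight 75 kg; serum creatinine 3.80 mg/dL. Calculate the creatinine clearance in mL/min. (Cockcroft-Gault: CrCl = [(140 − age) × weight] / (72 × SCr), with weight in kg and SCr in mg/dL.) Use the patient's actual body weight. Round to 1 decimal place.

CrCl = (140 − 87) × 75 / (72 × 3.8) = 3975.0 / 273.60 ≈ 14.5 mL/min

14.5 mL/min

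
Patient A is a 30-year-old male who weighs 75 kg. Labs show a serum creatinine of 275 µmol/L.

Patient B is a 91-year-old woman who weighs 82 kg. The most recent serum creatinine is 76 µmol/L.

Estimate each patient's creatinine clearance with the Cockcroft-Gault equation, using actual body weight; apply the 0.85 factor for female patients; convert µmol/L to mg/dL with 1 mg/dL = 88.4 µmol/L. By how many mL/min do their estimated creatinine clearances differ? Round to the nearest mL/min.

18 mL/min

Patient A: SCr = 275 / 88.4 = 3.111 mg/dL
Patient A: CrCl = (140 − 30) × 75 / (72 × 3.111) = 8250.0 / 223.99 ≈ 36.8 mL/min
Patient B: SCr = 76 / 88.4 = 0.86 mg/dL
Patient B: CrCl = (140 − 91) × 82 / (72 × 0.86) × 0.85 = 4018.0 / 61.92 × 0.85 ≈ 55.2 mL/min
|36.8 − 55.2| = 18.4 mL/min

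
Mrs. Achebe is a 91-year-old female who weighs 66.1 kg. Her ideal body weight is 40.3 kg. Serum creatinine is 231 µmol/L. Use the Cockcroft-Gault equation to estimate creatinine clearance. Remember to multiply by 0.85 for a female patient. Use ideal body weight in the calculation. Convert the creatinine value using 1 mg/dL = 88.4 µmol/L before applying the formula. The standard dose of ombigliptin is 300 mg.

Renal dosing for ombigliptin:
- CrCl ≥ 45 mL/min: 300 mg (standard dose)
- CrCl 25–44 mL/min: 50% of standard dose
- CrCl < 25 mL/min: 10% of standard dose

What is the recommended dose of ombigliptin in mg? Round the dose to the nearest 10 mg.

30 mg

SCr = 231 / 88.4 = 2.613 mg/dL
CrCl = (140 − 91) × 40.3 / (72 × 2.613) × 0.85 = 1974.7 / 188.14 × 0.85 ≈ 8.9 mL/min
CrCl ≈ 9 mL/min → bracket < 25 mL/min.
10% of 300 mg = 30 mg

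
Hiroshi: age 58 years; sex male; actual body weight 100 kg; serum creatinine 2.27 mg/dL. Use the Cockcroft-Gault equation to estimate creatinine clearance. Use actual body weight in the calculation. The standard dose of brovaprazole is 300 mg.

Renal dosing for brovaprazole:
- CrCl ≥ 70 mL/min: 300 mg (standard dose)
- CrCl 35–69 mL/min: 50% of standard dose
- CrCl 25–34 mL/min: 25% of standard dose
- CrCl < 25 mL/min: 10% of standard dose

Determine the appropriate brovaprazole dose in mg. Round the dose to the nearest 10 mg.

150 mg

CrCl = (140 − 58) × 100 / (72 × 2.27) = 8200.0 / 163.44 ≈ 50.2 mL/min
CrCl ≈ 50 mL/min → bracket 35–69 mL/min.
50% of 300 mg = 150 mg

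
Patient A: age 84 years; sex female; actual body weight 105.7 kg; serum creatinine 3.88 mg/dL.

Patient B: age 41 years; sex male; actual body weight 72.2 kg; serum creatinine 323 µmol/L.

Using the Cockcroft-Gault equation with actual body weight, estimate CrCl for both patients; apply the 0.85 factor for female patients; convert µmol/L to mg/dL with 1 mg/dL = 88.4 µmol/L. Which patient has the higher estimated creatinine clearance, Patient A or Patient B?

Patient A: CrCl = (140 − 84) × 105.7 / (72 × 3.88) × 0.85 = 5919.2 / 279.36 × 0.85 ≈ 18.0 mL/min
Patient B: SCr = 323 / 88.4 = 3.654 mg/dL
Patient B: CrCl = (140 − 41) × 72.2 / (72 × 3.654) = 7147.8 / 263.09 ≈ 27.2 mL/min
18.0 vs 27.2 mL/min → Patient B is higher.

Patient B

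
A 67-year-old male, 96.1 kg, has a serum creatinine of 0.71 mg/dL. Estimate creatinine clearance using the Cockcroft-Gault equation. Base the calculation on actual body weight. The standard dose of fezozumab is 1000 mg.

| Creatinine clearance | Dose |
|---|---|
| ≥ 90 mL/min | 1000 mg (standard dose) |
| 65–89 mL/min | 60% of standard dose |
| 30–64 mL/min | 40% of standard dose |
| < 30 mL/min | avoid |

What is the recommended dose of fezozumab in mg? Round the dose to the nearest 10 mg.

1000 mg

CrCl = (140 − 67) × 96.1 / (72 × 0.71) = 7015.3 / 51.12 ≈ 137.2 mL/min
CrCl ≈ 137 mL/min → bracket ≥ 90 mL/min.
100% of 1000 mg = 1000 mg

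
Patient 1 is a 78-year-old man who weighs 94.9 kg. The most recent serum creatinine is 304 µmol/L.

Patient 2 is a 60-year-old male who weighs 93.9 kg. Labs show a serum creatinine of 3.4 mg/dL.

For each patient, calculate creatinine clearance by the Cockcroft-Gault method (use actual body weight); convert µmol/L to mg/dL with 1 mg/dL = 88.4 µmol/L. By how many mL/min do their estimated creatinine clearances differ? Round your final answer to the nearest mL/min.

7 mL/min

Patient 1: SCr = 304 / 88.4 = 3.439 mg/dL
Patient 1: CrCl = (140 − 78) × 94.9 / (72 × 3.439) = 5883.8 / 247.61 ≈ 23.8 mL/min
Patient 2: CrCl = (140 − 60) × 93.9 / (72 × 3.4) = 7512.0 / 244.80 ≈ 30.7 mL/min
|23.8 − 30.7| = 6.9 mL/min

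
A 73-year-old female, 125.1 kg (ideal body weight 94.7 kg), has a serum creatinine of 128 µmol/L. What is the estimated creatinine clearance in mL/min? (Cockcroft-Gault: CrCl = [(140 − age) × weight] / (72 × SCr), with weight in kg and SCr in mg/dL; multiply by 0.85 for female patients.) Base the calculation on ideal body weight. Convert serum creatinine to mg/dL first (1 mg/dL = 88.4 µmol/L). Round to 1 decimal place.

SCr = 128 / 88.4 = 1.448 mg/dL
CrCl = (140 − 73) × 94.7 / (72 × 1.448) × 0.85 = 6344.9 / 104.26 × 0.85 ≈ 51.7 mL/min

51.7 mL/min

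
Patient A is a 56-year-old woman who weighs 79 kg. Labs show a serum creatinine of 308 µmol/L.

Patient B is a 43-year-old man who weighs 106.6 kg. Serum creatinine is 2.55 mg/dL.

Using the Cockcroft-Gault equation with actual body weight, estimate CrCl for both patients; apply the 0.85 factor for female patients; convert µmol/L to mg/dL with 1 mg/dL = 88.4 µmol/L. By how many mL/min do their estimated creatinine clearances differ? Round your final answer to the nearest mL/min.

34 mL/min

Patient A: SCr = 308 / 88.4 = 3.484 mg/dL
Patient A: CrCl = (140 − 56) × 79 / (72 × 3.484) × 0.85 = 6636.0 / 250.85 × 0.85 ≈ 22.5 mL/min
Patient B: CrCl = (140 − 43) × 106.6 / (72 × 2.55) = 10340.2 / 183.60 ≈ 56.3 mL/min
|22.5 − 56.3| = 33.8 mL/min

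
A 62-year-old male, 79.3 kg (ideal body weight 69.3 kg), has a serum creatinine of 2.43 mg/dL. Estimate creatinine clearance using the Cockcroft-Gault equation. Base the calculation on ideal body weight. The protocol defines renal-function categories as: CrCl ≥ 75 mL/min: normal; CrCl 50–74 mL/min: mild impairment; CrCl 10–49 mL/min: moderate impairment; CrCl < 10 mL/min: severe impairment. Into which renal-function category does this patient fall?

moderate impairment

CrCl = (140 − 62) × 69.3 / (72 × 2.43) = 5405.4 / 174.96 ≈ 30.9 mL/min
31 mL/min falls in the 'moderate impairment' range.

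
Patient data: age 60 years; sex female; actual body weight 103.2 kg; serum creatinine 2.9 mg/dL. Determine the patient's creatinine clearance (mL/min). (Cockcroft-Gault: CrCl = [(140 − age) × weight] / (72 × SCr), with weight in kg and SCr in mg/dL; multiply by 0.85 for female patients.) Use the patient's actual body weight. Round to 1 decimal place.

CrCl = (140 − 60) × 103.2 / (72 × 2.9) × 0.85 = 8256.0 / 208.80 × 0.85 ≈ 33.6 mL/min

33.6 mL/min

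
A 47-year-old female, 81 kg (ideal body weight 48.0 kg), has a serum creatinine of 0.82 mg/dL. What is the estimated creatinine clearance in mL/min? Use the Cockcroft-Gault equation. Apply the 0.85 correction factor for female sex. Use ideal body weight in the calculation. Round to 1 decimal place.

64.3 mL/min

CrCl = (140 − 47) × 48 / (72 × 0.82) × 0.85 = 4464.0 / 59.04 × 0.85 ≈ 64.3 mL/min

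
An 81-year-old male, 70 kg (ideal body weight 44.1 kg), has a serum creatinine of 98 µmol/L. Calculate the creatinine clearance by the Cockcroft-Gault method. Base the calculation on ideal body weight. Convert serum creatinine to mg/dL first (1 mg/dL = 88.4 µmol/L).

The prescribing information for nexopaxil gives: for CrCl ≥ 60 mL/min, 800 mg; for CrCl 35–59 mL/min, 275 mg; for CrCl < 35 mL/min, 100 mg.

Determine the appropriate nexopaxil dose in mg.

SCr = 98 / 88.4 = 1.109 mg/dL
CrCl = (140 − 81) × 44.1 / (72 × 1.109) = 2601.9 / 79.85 ≈ 32.6 mL/min
CrCl ≈ 33 mL/min → bracket < 35 mL/min.
Dose for this bracket: 100 mg.

100 mg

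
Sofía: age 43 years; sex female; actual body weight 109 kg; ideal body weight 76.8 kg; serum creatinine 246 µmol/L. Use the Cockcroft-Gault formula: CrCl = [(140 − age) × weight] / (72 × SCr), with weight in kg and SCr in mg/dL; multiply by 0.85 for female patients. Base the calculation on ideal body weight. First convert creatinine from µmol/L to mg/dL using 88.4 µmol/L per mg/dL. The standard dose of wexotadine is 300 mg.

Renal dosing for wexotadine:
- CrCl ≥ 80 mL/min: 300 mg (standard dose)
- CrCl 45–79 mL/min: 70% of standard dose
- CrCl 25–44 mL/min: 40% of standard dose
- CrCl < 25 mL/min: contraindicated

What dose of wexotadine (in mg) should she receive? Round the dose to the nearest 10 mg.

120 mg

SCr = 246 / 88.4 = 2.783 mg/dL
CrCl = (140 − 43) × 76.8 / (72 × 2.783) × 0.85 = 7449.6 / 200.38 × 0.85 ≈ 31.6 mL/min
CrCl ≈ 32 mL/min → bracket 25–44 mL/min.
40% of 300 mg = 120 mg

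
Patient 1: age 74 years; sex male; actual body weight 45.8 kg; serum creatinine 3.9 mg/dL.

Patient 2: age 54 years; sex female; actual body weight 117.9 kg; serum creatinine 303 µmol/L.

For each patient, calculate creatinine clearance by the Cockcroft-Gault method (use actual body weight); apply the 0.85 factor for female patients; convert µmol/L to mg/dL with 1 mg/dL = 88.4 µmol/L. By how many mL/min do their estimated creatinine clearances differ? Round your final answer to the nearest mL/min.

24 mL/min

Patient 1: CrCl = (140 − 74) × 45.8 / (72 × 3.9) = 3022.8 / 280.80 ≈ 10.8 mL/min
Patient 2: SCr = 303 / 88.4 = 3.428 mg/dL
Patient 2: CrCl = (140 − 54) × 117.9 / (72 × 3.428) × 0.85 = 10139.4 / 246.82 × 0.85 ≈ 34.9 mL/min
|10.8 − 34.9| = 24.1 mL/min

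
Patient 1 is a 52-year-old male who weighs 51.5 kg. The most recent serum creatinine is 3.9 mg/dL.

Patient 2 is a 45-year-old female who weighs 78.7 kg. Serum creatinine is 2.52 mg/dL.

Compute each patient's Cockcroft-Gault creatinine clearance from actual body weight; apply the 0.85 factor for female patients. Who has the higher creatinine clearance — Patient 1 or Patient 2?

Patient 2

Patient 1: CrCl = (140 − 52) × 51.5 / (72 × 3.9) = 4532.0 / 280.80 ≈ 16.1 mL/min
Patient 2: CrCl = (140 − 45) × 78.7 / (72 × 2.52) × 0.85 = 7476.5 / 181.44 × 0.85 ≈ 35.0 mL/min
16.1 vs 35.0 mL/min → Patient 2 is higher.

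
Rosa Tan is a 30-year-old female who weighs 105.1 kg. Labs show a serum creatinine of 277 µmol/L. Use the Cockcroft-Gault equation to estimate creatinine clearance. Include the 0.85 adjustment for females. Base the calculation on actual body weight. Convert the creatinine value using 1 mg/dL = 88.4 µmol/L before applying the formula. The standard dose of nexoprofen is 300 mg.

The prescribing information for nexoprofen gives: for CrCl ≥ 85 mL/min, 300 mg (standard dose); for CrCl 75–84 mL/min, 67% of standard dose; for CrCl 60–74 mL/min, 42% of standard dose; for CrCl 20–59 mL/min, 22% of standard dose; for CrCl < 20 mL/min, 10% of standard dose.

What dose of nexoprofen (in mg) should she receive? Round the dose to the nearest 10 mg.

70 mg

SCr = 277 / 88.4 = 3.133 mg/dL
CrCl = (140 − 30) × 105.1 / (72 × 3.133) × 0.85 = 11561.0 / 225.58 × 0.85 ≈ 43.6 mL/min
CrCl ≈ 44 mL/min → bracket 20–59 mL/min.
22% of 300 mg = 66 mg → 70 mg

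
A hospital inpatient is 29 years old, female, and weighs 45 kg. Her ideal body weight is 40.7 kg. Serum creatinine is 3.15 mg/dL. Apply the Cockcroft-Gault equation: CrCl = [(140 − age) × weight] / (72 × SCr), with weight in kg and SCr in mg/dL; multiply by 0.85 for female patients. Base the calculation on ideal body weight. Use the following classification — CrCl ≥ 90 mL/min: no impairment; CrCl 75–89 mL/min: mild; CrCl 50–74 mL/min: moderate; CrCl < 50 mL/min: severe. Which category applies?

CrCl = (140 − 29) × 40.7 / (72 × 3.15) × 0.85 = 4517.7 / 226.80 × 0.85 ≈ 16.9 mL/min
17 mL/min falls in the 'severe' range.

severe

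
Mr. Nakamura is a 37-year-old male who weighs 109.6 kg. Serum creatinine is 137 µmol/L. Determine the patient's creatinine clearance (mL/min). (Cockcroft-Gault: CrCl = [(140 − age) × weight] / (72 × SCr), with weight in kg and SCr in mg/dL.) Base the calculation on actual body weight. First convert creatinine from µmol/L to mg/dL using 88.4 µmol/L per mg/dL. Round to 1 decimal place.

SCr = 137 / 88.4 = 1.55 mg/dL
CrCl = (140 − 37) × 109.6 / (72 × 1.55) = 11288.8 / 111.60 ≈ 101.2 mL/min

101.2 mL/min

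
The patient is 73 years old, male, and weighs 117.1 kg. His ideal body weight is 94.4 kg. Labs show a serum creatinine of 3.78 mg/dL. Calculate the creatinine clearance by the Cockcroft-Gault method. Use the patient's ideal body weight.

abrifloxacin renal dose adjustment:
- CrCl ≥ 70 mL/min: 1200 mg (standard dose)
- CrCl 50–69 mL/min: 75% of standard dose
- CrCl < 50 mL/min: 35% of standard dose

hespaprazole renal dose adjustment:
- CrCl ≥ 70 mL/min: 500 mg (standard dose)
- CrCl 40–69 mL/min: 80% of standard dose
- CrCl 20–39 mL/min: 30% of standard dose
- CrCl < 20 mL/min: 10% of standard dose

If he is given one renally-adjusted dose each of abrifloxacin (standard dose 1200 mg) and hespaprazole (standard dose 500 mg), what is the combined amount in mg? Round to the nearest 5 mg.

570 mg

CrCl = (140 − 73) × 94.4 / (72 × 3.78) = 6324.8 / 272.16 ≈ 23.2 mL/min
CrCl ≈ 23 mL/min.
abrifloxacin: < 50 mL/min → 35% of 1200 mg = 420 mg.
hespaprazole: 20–39 mL/min → 30% of 500 mg = 150 mg.
Total = 420 + 150 = 570 mg.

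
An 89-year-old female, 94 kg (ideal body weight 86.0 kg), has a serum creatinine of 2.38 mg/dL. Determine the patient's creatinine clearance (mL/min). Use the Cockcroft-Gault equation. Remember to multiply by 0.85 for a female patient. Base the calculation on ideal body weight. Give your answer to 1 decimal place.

CrCl = (140 − 89) × 86 / (72 × 2.38) × 0.85 = 4386.0 / 171.36 × 0.85 ≈ 21.8 mL/min

21.8 mL/min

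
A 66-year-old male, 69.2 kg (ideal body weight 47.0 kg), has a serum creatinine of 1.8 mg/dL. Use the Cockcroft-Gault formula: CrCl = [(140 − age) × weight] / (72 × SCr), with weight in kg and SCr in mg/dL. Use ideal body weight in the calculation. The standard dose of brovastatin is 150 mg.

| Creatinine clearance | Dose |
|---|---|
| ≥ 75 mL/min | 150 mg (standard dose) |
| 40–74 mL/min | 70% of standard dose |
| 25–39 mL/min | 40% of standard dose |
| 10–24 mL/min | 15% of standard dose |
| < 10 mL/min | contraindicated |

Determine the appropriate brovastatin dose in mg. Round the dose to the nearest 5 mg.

CrCl = (140 − 66) × 47 / (72 × 1.8) = 3478.0 / 129.60 ≈ 26.8 mL/min
CrCl ≈ 27 mL/min → bracket 25–39 mL/min.
40% of 150 mg = 60 mg

60 mg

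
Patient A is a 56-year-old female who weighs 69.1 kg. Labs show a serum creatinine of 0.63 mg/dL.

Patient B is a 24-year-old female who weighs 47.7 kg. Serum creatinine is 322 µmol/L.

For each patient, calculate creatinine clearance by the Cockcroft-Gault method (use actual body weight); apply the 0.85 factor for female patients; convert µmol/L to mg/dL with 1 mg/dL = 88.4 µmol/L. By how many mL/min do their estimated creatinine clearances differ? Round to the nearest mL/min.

Patient A: CrCl = (140 − 56) × 69.1 / (72 × 0.63) × 0.85 = 5804.4 / 45.36 × 0.85 ≈ 108.8 mL/min
Patient B: SCr = 322 / 88.4 = 3.643 mg/dL
Patient B: CrCl = (140 − 24) × 47.7 / (72 × 3.643) × 0.85 = 5533.2 / 262.30 × 0.85 ≈ 17.9 mL/min
|108.8 − 17.9| = 90.9 mL/min

91 mL/min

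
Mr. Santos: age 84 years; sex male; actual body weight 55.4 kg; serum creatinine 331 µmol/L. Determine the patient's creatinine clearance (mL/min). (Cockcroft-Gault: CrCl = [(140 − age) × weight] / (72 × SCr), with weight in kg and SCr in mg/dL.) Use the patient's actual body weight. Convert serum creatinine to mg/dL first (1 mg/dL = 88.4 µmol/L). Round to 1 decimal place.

SCr = 331 / 88.4 = 3.744 mg/dL
CrCl = (140 − 84) × 55.4 / (72 × 3.744) = 3102.4 / 269.57 ≈ 11.5 mL/min

11.5 mL/min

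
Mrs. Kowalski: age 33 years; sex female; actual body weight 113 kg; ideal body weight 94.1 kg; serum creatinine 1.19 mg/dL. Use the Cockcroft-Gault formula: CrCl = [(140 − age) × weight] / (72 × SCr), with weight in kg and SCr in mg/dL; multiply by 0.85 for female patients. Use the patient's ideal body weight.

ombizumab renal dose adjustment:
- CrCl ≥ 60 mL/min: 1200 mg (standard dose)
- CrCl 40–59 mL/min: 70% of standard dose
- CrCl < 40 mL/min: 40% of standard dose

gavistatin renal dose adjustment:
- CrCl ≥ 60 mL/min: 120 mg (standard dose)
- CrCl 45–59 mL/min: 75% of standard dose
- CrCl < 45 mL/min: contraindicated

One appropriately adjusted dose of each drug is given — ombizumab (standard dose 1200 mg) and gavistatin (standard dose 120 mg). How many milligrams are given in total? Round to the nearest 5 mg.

1320 mg

CrCl = (140 − 33) × 94.1 / (72 × 1.19) × 0.85 = 10068.7 / 85.68 × 0.85 ≈ 99.9 mL/min
CrCl ≈ 100 mL/min.
ombizumab: ≥ 60 mL/min → 100% of 1200 mg = 1200 mg.
gavistatin: ≥ 60 mL/min → 100% of 120 mg = 120 mg.
Total = 1200 + 120 = 1320 mg.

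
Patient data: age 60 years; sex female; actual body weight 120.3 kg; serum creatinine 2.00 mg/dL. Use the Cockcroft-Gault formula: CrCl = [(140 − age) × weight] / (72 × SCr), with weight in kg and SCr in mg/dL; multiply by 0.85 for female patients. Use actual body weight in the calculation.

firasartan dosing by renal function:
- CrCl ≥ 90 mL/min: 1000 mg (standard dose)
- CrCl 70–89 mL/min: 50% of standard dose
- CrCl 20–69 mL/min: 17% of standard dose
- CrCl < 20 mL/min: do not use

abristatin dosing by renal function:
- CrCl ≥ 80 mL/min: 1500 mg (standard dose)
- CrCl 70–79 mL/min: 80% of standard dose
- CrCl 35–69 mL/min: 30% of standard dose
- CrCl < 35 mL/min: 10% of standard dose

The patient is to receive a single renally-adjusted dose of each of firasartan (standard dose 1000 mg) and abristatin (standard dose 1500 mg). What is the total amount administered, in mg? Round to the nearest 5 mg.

CrCl = (140 − 60) × 120.3 / (72 × 2) × 0.85 = 9624.0 / 144.00 × 0.85 ≈ 56.8 mL/min
CrCl ≈ 57 mL/min.
firasartan: 20–69 mL/min → 17% of 1000 mg = 170 mg.
abristatin: 35–69 mL/min → 30% of 1500 mg = 450 mg.
Total = 170 + 450 = 620 mg.

620 mg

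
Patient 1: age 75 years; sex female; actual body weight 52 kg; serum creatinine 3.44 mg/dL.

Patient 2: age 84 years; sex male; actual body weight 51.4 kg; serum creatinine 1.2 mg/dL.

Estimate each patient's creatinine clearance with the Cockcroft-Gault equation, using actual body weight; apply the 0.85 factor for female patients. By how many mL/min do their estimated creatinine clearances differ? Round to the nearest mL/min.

Patient 1: CrCl = (140 − 75) × 52 / (72 × 3.44) × 0.85 = 3380.0 / 247.68 × 0.85 ≈ 11.6 mL/min
Patient 2: CrCl = (140 − 84) × 51.4 / (72 × 1.2) = 2878.4 / 86.40 ≈ 33.3 mL/min
|11.6 − 33.3| = 21.7 mL/min

22 mL/min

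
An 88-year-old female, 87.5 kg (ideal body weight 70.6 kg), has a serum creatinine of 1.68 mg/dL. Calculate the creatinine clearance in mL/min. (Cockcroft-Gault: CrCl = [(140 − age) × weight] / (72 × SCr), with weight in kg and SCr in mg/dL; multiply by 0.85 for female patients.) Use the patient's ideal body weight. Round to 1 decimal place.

CrCl = (140 − 88) × 70.6 / (72 × 1.68) × 0.85 = 3671.2 / 120.96 × 0.85 ≈ 25.8 mL/min

25.8 mL/min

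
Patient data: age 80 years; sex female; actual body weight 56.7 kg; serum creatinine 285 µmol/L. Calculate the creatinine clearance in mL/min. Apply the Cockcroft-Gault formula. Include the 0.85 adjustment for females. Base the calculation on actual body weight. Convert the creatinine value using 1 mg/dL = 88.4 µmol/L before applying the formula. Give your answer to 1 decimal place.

SCr = 285 / 88.4 = 3.224 mg/dL
CrCl = (140 − 80) × 56.7 / (72 × 3.224) × 0.85 = 3402.0 / 232.13 × 0.85 ≈ 12.5 mL/min

12.5 mL/min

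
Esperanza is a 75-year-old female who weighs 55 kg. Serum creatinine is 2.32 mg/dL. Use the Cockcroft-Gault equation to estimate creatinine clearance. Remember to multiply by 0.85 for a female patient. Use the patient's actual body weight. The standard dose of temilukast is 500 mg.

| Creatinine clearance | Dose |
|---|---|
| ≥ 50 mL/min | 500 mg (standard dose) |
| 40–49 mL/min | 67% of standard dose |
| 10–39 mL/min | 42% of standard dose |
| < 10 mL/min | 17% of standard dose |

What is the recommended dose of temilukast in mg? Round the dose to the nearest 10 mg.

CrCl = (140 − 75) × 55 / (72 × 2.32) × 0.85 = 3575.0 / 167.04 × 0.85 ≈ 18.2 mL/min
CrCl ≈ 18 mL/min → bracket 10–39 mL/min.
42% of 500 mg = 210 mg

210 mg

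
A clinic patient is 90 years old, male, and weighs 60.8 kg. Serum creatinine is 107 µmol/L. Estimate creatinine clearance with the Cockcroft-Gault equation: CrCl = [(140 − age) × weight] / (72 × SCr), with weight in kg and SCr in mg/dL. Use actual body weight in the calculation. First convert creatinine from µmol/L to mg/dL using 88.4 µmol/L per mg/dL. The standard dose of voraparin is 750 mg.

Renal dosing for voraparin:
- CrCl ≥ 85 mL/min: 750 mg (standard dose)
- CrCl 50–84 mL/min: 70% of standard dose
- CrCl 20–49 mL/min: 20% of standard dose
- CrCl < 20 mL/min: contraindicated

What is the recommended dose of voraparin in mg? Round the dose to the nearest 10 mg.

150 mg

SCr = 107 / 88.4 = 1.21 mg/dL
CrCl = (140 − 90) × 60.8 / (72 × 1.21) = 3040.0 / 87.12 ≈ 34.9 mL/min
CrCl ≈ 35 mL/min → bracket 20–49 mL/min.
20% of 750 mg = 150 mg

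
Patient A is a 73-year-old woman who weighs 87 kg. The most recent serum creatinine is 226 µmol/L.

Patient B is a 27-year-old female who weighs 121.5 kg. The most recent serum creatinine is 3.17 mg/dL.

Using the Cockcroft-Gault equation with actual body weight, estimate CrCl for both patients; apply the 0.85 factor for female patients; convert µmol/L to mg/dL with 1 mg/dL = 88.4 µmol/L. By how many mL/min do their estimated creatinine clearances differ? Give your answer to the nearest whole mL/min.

24 mL/min

Patient A: SCr = 226 / 88.4 = 2.557 mg/dL
Patient A: CrCl = (140 − 73) × 87 / (72 × 2.557) × 0.85 = 5829.0 / 184.10 × 0.85 ≈ 26.9 mL/min
Patient B: CrCl = (140 − 27) × 121.5 / (72 × 3.17) × 0.85 = 13729.5 / 228.24 × 0.85 ≈ 51.1 mL/min
|26.9 − 51.1| = 24.2 mL/min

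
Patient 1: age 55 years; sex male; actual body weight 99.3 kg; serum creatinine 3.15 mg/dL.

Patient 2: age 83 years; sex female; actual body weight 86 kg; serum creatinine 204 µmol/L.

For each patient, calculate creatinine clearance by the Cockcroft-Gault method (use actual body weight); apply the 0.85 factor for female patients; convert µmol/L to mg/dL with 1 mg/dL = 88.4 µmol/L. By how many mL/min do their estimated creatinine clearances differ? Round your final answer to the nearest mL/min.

12 mL/min

Patient 1: CrCl = (140 − 55) × 99.3 / (72 × 3.15) = 8440.5 / 226.80 ≈ 37.2 mL/min
Patient 2: SCr = 204 / 88.4 = 2.308 mg/dL
Patient 2: CrCl = (140 − 83) × 86 / (72 × 2.308) × 0.85 = 4902.0 / 166.18 × 0.85 ≈ 25.1 mL/min
|37.2 − 25.1| = 12.1 mL/min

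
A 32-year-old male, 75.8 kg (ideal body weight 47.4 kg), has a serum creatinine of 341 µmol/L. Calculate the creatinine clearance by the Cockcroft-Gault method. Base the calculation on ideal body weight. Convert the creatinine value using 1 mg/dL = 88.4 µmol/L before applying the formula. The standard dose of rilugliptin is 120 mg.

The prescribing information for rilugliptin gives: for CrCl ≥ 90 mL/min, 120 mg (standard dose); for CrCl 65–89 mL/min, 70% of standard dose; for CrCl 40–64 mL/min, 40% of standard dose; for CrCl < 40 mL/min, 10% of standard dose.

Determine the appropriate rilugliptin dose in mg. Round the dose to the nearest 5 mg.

SCr = 341 / 88.4 = 3.857 mg/dL
CrCl = (140 − 32) × 47.4 / (72 × 3.857) = 5119.2 / 277.70 ≈ 18.4 mL/min
CrCl ≈ 18 mL/min → bracket < 40 mL/min.
10% of 120 mg = 12 mg → 10 mg

10 mg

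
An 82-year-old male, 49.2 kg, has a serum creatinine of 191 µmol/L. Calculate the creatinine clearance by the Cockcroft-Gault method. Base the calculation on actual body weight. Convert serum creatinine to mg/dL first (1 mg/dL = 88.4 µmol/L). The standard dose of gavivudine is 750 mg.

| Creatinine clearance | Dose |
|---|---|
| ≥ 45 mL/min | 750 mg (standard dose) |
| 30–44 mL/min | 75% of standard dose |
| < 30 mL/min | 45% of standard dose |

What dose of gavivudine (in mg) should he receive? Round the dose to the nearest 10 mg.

340 mg

SCr = 191 / 88.4 = 2.161 mg/dL
CrCl = (140 − 82) × 49.2 / (72 × 2.161) = 2853.6 / 155.59 ≈ 18.3 mL/min
CrCl ≈ 18 mL/min → bracket < 30 mL/min.
45% of 750 mg = 337.5 mg → 340 mg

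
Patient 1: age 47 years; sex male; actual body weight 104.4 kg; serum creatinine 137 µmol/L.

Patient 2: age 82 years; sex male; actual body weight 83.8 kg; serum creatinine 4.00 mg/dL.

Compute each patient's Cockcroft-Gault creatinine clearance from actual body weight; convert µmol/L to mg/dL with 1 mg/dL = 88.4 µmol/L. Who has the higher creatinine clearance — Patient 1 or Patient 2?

Patient 1: SCr = 137 / 88.4 = 1.55 mg/dL
Patient 1: CrCl = (140 − 47) × 104.4 / (72 × 1.55) = 9709.2 / 111.60 ≈ 87.0 mL/min
Patient 2: CrCl = (140 − 82) × 83.8 / (72 × 4) = 4860.4 / 288.00 ≈ 16.9 mL/min
87.0 vs 16.9 mL/min → Patient 1 is higher.

Patient 1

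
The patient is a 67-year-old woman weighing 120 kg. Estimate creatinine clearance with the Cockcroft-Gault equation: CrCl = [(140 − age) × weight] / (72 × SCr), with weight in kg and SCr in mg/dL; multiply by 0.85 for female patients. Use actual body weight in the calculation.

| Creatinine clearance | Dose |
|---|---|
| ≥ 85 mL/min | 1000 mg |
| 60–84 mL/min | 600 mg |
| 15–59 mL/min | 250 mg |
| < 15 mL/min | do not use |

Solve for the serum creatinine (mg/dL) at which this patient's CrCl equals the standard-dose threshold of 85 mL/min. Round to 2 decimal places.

1.22 mg/dL

Standard dose requires CrCl ≥ 85 mL/min.
Set (140 − 67) × 120 × 0.85 / (72 × SCr) = 85
SCr = (140 − 67) × 120 × 0.85 / (72 × 85) = 1.217 mg/dL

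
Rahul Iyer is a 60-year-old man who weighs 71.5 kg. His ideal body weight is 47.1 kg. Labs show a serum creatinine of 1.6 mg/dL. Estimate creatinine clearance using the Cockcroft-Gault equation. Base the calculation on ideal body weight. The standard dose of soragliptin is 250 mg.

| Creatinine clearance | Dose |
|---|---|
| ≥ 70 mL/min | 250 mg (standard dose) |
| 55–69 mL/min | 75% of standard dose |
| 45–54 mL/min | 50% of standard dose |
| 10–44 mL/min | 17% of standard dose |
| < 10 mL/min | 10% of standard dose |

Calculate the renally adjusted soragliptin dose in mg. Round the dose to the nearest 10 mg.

40 mg

CrCl = (140 − 60) × 47.1 / (72 × 1.6) = 3768.0 / 115.20 ≈ 32.7 mL/min
CrCl ≈ 33 mL/min → bracket 10–44 mL/min.
17% of 250 mg = 42.5 mg → 40 mg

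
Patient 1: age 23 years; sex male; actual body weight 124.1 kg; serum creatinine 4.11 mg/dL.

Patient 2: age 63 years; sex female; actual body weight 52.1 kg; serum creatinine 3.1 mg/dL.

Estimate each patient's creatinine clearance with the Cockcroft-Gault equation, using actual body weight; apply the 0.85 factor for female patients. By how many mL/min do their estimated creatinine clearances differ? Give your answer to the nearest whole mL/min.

34 mL/min

Patient 1: CrCl = (140 − 23) × 124.1 / (72 × 4.11) = 14519.7 / 295.92 ≈ 49.1 mL/min
Patient 2: CrCl = (140 − 63) × 52.1 / (72 × 3.1) × 0.85 = 4011.7 / 223.20 × 0.85 ≈ 15.3 mL/min
|49.1 − 15.3| = 33.8 mL/min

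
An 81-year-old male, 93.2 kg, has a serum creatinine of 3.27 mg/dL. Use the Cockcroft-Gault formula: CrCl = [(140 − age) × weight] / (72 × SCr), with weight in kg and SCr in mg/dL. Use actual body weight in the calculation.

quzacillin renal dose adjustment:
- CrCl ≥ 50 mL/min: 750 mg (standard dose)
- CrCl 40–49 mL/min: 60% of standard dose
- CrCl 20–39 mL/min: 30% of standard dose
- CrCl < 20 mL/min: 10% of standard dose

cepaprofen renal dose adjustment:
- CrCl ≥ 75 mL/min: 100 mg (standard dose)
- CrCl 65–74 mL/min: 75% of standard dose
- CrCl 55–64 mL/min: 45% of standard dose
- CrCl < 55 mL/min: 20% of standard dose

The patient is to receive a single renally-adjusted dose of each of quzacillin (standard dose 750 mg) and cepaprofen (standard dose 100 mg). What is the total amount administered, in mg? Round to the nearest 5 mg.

CrCl = (140 − 81) × 93.2 / (72 × 3.27) = 5498.8 / 235.44 ≈ 23.4 mL/min
CrCl ≈ 23 mL/min.
quzacillin: 20–39 mL/min → 30% of 750 mg = 225 mg.
cepaprofen: < 55 mL/min → 20% of 100 mg = 20 mg.
Total = 225 + 20 = 245 mg.

245 mg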